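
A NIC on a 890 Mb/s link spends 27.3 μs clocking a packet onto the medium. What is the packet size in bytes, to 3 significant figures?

L = R × t_tx = 890000000 b/s × 2.73e-05 s = 24297 bits.
In bytes: 24297 / 8 = 3040 bytes.

3040 bytes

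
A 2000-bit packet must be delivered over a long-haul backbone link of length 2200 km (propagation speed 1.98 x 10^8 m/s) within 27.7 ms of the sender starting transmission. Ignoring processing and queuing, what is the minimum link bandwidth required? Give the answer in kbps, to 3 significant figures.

121 kbps

Propagation delay = 2200000 / 198000000 = 11.1111 ms.
Transmission budget = 27.7 − 11.1111 = 16.5889 ms.
R ≥ L / t_tx = 2000 bits / 0.0165889 s = 121 kbps.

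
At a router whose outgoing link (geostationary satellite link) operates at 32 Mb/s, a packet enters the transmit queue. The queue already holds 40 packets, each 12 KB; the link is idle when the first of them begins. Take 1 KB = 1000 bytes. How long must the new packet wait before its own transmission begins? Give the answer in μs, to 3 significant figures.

Each queued packet: L/R = 96000/32000000 = 3000 μs.
40 queued → 120000 μs.
Queuing delay = 120000 μs.

120000 μs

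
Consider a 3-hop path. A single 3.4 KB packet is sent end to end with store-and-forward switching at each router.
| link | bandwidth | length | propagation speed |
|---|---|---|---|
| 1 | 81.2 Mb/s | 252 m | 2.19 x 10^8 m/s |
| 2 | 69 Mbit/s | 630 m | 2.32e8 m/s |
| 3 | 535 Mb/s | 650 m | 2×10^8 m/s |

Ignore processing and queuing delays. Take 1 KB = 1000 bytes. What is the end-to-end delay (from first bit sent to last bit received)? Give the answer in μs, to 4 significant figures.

L = 27200 bits.
Transmission delays (L/R per hop): 334.975, 394.203, 50.8411 μs; sum = 780.019 μs.
Propagation delays (d/s per hop): 1.15068, 2.71552, 3.25 μs; sum = 7.1162 μs.
End-to-end = 787.1 μs.

787.1 μs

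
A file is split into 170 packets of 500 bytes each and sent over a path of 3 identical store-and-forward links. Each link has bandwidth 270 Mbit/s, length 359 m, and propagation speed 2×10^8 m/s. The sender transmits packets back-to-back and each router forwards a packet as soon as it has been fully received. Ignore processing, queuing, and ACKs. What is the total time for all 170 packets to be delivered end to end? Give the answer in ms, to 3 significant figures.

Per-hop transmission t_tx = L/R = 4000/270000000 = 0.0148148 ms.
Per-hop propagation t_prop = 359/200000000 = 0.001795 ms.
Pipeline fill: first packet needs 3·t_tx to clear all hops; remaining 169 packets each add one t_tx.
Total = (3+170-1)·t_tx + 3·t_prop = 172·0.0148148 + 3·0.001795 = 2.55 ms.

2.55 ms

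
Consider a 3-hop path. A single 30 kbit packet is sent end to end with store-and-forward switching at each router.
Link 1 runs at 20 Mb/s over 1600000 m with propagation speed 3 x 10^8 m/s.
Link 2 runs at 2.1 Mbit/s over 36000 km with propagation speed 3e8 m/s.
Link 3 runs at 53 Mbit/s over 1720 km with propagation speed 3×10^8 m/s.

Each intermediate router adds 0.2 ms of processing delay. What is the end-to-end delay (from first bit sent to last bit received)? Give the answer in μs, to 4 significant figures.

147800 μs

L = 30000 bits.
Transmission delays (L/R per hop): 1500, 14285.7, 566.038 μs; sum = 16351.8 μs.
Propagation delays (d/s per hop): 5333.33, 120000, 5733.33 μs; sum = 131067 μs.
Processing at 2 router(s): 2 × 0.2 ms = 400 μs.
End-to-end = 147800 μs.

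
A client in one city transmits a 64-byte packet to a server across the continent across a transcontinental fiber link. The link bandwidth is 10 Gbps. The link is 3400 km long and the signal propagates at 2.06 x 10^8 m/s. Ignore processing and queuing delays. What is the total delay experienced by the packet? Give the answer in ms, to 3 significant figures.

L = 64 × 8 = 512 bits.
Transmission delay = L/R = 512 / 10000000000 = 5.12e-05 ms.
Propagation delay = d/s = 3400000 m / 206000000 m/s = 16.5049 ms.
Total = 16.5 ms.

16.5 ms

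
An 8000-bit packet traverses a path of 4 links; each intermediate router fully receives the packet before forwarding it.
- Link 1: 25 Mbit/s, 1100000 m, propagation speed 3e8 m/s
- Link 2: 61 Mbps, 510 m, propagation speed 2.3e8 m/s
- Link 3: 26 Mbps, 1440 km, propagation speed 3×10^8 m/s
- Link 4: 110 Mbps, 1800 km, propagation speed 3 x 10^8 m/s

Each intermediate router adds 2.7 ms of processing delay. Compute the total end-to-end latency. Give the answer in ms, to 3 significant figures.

Transmission delays (L/R per hop): 0.32, 0.131148, 0.307692, 0.0727273 ms; sum = 0.831567 ms.
Propagation delays (d/s per hop): 3.66667, 0.00221739, 4.8, 6 ms; sum = 14.4689 ms.
Processing at 3 router(s): 3 × 2.7 ms = 8.1 ms.
End-to-end = 23.4 ms.

23.4 ms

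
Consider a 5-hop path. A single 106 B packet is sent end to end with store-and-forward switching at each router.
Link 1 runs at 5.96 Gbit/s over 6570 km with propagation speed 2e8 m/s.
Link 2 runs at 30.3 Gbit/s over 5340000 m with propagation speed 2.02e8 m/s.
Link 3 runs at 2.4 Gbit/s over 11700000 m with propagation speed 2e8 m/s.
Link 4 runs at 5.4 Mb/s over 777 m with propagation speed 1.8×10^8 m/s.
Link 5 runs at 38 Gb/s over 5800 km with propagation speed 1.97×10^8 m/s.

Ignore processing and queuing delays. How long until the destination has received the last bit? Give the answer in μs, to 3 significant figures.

L = 106 × 8 = 848 bits.
Transmission delays (L/R per hop): 0.142282, 0.0279868, 0.353333, 157.037, 0.0223158 μs; sum = 157.583 μs.
Propagation delays (d/s per hop): 32850, 26435.6, 58500, 4.31667, 29441.6 μs; sum = 147232 μs.
End-to-end = 147000 μs.

147000 μs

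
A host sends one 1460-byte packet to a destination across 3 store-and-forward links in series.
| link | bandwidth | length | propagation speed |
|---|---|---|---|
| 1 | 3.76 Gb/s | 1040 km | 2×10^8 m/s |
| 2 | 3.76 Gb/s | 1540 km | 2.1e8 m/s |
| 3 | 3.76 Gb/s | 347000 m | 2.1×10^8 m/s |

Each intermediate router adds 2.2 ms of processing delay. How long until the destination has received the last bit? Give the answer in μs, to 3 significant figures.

L = 1460 × 8 = 11680 bits.
Transmission delay per hop = L/R = 11680/3760000000 = 3.10638 μs; 3 hops → 9.31915 μs.
Propagation delays (d/s per hop): 5200, 7333.33, 1652.38 μs; sum = 14185.7 μs.
Processing at 2 router(s): 2 × 2.2 ms = 4400 μs.
End-to-end = 18600 μs.

18600 μs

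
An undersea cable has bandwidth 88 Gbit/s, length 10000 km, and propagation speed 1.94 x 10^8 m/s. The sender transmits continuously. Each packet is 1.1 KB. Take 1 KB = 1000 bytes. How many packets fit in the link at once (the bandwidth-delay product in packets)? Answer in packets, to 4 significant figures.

Propagation delay = 10000000 / 194000000 = 0.0515464 s.
BDP = R × t_prop = 88000000000 × 0.0515464 = 4536080000 bits.
In packets of 8800 bits: 515500 packets.

515500 packets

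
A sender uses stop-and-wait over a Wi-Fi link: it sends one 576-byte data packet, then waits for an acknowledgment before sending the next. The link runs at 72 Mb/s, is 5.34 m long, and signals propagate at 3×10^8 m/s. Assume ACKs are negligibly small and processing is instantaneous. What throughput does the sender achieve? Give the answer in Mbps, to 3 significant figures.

t_tx = L/R = 4608/72000000 = 6.4e-05 s.
t_prop = 5.34/300000000 = 1.78e-08 s; RTT = 3.56e-08 s.
Cycle = t_tx + RTT = 6.40356e-05 s.
Throughput = L / cycle = 4608 / 6.40356e-05 = 72.0 Mbps.

72.0 Mbps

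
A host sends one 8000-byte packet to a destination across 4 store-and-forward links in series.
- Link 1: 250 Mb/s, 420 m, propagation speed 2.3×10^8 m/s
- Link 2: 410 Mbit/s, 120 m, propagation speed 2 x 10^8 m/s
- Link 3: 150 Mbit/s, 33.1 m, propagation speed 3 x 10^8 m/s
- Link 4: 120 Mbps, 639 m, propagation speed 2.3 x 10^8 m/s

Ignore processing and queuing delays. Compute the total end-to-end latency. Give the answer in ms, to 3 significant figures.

1.38 ms

L = 8000 × 8 = 64000 bits.
Transmission delays (L/R per hop): 0.256, 0.156098, 0.426667, 0.533333 ms; sum = 1.3721 ms.
Propagation delays (d/s per hop): 0.00182609, 0.0006, 0.000110333, 0.00277826 ms; sum = 0.00531468 ms.
End-to-end = 1.38 ms.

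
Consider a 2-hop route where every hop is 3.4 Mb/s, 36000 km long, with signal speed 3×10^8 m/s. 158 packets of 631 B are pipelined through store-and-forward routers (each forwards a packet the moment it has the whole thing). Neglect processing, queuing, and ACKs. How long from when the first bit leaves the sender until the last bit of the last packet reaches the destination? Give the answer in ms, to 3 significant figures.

Per-hop transmission t_tx = L/R = 5048/3400000 = 1.48471 ms.
Per-hop propagation t_prop = 36000000/300000000 = 120 ms.
Pipeline fill: first packet needs 2·t_tx to clear all hops; remaining 157 packets each add one t_tx.
Total = (2+158-1)·t_tx + 2·t_prop = 159·1.48471 + 2·120 = 476 ms.

476 ms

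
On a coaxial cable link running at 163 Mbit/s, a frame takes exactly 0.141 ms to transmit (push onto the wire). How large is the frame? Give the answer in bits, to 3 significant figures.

L = R × t_tx = 163000000 b/s × 0.000141 s = 22983 bits.

23000 bits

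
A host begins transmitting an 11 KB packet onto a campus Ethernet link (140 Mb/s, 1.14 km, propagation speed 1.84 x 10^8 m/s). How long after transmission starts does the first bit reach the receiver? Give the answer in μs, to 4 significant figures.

First bit experiences only propagation delay: d/s = 1140/184000000 = 6.196 μs.

6.196 μs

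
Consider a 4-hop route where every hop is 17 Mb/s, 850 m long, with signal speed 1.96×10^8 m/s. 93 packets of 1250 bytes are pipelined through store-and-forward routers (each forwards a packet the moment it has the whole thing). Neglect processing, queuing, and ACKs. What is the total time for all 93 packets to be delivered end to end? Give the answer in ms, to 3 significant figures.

56.5 ms

Per-hop transmission t_tx = L/R = 10000/17000000 = 0.588235 ms.
Per-hop propagation t_prop = 850/196000000 = 0.00433673 ms.
Pipeline fill: first packet needs 4·t_tx to clear all hops; remaining 92 packets each add one t_tx.
Total = (4+93-1)·t_tx + 4·t_prop = 96·0.588235 + 4·0.00433673 = 56.5 ms.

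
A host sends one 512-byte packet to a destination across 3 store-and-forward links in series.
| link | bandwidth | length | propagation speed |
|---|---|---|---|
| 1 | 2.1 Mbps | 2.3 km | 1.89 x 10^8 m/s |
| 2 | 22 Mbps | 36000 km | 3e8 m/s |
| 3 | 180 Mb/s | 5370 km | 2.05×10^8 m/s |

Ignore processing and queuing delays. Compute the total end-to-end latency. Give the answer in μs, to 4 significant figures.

L = 512 × 8 = 4096 bits.
Transmission delays (L/R per hop): 1950.48, 186.182, 22.7556 μs; sum = 2159.41 μs.
Propagation delays (d/s per hop): 12.1693, 120000, 26195.1 μs; sum = 146207 μs.
End-to-end = 148400 μs.

148400 μs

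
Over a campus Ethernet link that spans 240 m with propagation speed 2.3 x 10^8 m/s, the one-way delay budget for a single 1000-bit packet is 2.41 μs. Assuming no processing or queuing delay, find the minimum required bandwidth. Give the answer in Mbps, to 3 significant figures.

732 Mbps

Propagation delay = 240 / 2.3e+08 = 1.04348 μs.
Transmission budget = 2.41 − 1.04348 = 1.36652 μs.
R ≥ L / t_tx = 1000 bits / 1.36652e-06 s = 732 Mbps.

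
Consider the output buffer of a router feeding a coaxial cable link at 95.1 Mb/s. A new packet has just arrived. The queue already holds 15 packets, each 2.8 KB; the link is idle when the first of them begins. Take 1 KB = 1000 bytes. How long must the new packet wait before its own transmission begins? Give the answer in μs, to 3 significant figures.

3530 μs

Each queued packet: L/R = 22400/95100000 = 235.542 μs.
15 queued → 3533.12 μs.
Queuing delay = 3530 μs.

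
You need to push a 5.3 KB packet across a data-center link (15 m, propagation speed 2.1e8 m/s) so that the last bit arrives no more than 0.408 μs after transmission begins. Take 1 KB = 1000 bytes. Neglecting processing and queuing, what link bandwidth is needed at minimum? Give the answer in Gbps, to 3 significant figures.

L = 42400 bits.
Propagation delay = 15 / 210000000 = 0.0714286 μs.
Transmission budget = 0.408 − 0.0714286 = 0.336571 μs.
R ≥ L / t_tx = 42400 bits / 3.36571e-07 s = 126 Gbps.

126 Gbps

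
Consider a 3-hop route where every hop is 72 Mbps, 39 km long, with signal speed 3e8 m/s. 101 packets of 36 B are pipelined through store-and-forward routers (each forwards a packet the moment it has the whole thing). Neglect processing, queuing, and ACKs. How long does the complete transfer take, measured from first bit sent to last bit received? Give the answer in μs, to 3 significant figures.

Per-hop transmission t_tx = L/R = 288/72000000 = 4 μs.
Per-hop propagation t_prop = 39000/300000000 = 130 μs.
Pipeline fill: first packet needs 3·t_tx to clear all hops; remaining 100 packets each add one t_tx.
Total = (3+101-1)·t_tx + 3·t_prop = 103·4 + 3·130 = 802 μs.

802 μs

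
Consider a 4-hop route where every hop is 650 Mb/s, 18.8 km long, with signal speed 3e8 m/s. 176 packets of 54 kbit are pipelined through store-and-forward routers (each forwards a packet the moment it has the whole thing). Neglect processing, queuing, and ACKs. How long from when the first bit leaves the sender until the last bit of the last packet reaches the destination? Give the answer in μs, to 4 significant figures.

15120 μs

Per-hop transmission t_tx = L/R = 54000/650000000 = 83.0769 μs.
Per-hop propagation t_prop = 18800/300000000 = 62.6667 μs.
Pipeline fill: first packet needs 4·t_tx to clear all hops; remaining 175 packets each add one t_tx.
Total = (4+176-1)·t_tx + 4·t_prop = 179·83.0769 + 4·62.6667 = 15120 μs.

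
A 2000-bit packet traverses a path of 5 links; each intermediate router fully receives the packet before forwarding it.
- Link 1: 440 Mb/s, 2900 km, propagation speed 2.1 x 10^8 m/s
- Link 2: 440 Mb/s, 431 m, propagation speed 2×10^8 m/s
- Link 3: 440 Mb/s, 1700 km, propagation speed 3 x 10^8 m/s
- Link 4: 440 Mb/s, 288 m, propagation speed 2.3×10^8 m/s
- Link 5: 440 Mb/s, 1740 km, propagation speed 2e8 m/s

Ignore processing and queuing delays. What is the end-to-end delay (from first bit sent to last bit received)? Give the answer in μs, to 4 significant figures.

Transmission delay per hop = L/R = 2000/440000000 = 4.54545 μs; 5 hops → 22.7273 μs.
Propagation delays (d/s per hop): 13809.5, 2.155, 5666.67, 1.25217, 8700 μs; sum = 28179.6 μs.
End-to-end = 28200 μs.

28200 μs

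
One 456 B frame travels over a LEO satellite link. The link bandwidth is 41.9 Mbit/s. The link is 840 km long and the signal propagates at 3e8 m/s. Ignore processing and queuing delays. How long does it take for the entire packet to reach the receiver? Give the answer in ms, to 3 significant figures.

2.89 ms

L = 456 × 8 = 3648 bits.
Transmission delay = L/R = 3648 / 41900000 = 0.0870644 ms.
Propagation delay = d/s = 840000 m / 300000000 m/s = 2.8 ms.
Total = 2.89 ms.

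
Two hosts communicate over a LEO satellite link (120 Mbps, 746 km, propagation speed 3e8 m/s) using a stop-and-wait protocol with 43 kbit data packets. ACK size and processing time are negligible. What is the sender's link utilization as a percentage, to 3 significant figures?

t_tx = L/R = 43000/120000000 = 0.000358333 s.
t_prop = 746000/300000000 = 0.00248667 s; RTT = 0.00497333 s.
Cycle = t_tx + RTT = 0.00533167 s.
Utilization = t_tx / cycle = 0.000358333/0.00533167 = 6.72 %.

6.72 %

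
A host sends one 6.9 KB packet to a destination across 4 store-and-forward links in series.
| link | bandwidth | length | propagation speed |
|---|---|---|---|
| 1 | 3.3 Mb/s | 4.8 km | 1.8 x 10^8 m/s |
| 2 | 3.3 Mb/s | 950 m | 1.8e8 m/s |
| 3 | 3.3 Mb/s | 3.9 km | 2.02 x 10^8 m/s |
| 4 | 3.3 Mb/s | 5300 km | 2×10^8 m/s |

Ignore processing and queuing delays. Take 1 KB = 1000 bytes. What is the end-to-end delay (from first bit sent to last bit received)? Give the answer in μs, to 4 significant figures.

93460 μs

L = 55200 bits.
Transmission delay per hop = L/R = 55200/3300000 = 16727.3 μs; 4 hops → 66909.1 μs.
Propagation delays (d/s per hop): 26.6667, 5.27778, 19.3069, 26500 μs; sum = 26551.3 μs.
End-to-end = 93460 μs.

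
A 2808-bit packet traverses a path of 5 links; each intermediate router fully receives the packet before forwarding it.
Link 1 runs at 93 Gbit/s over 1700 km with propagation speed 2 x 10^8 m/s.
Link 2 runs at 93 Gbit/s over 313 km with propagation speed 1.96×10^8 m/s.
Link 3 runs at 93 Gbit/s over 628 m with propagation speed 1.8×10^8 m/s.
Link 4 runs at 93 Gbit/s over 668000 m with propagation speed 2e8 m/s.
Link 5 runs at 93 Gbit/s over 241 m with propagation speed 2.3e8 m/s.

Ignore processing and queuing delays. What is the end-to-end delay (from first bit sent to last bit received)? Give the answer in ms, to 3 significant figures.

Transmission delay per hop = L/R = 2808/93000000000 = 3.01935e-05 ms; 5 hops → 0.000150968 ms.
Propagation delays (d/s per hop): 8.5, 1.59694, 0.00348889, 3.34, 0.00104783 ms; sum = 13.4415 ms.
End-to-end = 13.4 ms.

13.4 ms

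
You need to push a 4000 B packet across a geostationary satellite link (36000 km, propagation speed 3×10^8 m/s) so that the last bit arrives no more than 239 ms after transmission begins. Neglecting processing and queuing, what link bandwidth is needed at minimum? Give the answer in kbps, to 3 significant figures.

269 kbps

L = 32000 bits.
Propagation delay = 36000000 / 300000000 = 120 ms.
Transmission budget = 239 − 120 = 119 ms.
R ≥ L / t_tx = 32000 bits / 0.119 s = 269 kbps.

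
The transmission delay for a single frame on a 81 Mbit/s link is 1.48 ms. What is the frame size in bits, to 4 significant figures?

L = R × t_tx = 81000000 b/s × 0.00148 s = 119880 bits.

119900 bits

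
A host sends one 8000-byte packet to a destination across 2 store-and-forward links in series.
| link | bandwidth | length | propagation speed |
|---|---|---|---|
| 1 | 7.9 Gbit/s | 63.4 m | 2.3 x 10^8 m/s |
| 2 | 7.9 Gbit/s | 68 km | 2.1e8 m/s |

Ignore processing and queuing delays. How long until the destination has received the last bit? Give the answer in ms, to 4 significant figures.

0.3403 ms

L = 8000 × 8 = 64000 bits.
Transmission delay per hop = L/R = 64000/7900000000 = 0.00810127 ms; 2 hops → 0.0162025 ms.
Propagation delays (d/s per hop): 0.000275652, 0.32381 ms; sum = 0.324085 ms.
End-to-end = 0.3403 ms.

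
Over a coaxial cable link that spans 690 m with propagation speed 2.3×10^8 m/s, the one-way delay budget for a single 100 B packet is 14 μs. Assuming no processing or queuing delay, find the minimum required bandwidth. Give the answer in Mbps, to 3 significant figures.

L = 800 bits.
Propagation delay = 690 / 2.3e+08 = 3 μs.
Transmission budget = 14 − 3 = 11 μs.
R ≥ L / t_tx = 800 bits / 1.1e-05 s = 72.7 Mbps.

72.7 Mbps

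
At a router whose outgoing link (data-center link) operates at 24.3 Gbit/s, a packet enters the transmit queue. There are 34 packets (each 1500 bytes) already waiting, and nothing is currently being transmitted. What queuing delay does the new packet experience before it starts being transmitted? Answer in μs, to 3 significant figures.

Each queued packet: L/R = 12000/24300000000 = 0.493827 μs.
34 queued → 16.7901 μs.
Queuing delay = 16.8 μs.

16.8 μs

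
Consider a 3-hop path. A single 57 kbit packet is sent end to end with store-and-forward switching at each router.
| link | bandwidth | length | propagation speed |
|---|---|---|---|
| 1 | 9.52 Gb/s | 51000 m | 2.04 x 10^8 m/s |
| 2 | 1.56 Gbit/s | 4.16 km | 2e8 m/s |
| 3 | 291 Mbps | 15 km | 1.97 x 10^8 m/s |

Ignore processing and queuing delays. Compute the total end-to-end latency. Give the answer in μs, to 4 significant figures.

585.3 μs

L = 57000 bits.
Transmission delays (L/R per hop): 5.98739, 36.5385, 195.876 μs; sum = 238.402 μs.
Propagation delays (d/s per hop): 250, 20.8, 76.1421 μs; sum = 346.942 μs.
End-to-end = 585.3 μs.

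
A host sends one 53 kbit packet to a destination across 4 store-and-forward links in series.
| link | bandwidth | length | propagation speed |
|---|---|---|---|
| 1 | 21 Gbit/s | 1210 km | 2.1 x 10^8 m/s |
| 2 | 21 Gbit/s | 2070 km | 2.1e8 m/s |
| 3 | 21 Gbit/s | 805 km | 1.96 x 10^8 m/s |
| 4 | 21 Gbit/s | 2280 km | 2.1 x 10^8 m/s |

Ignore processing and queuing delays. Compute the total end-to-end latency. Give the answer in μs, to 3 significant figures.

30600 μs

L = 53000 bits.
Transmission delay per hop = L/R = 53000/21000000000 = 2.52381 μs; 4 hops → 10.0952 μs.
Propagation delays (d/s per hop): 5761.9, 9857.14, 4107.14, 10857.1 μs; sum = 30583.3 μs.
End-to-end = 30600 μs.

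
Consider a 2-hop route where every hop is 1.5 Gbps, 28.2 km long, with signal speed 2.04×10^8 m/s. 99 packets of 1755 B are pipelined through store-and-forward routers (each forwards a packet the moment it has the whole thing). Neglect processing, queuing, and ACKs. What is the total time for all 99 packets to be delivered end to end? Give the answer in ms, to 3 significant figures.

1.21 ms

Per-hop transmission t_tx = L/R = 14040/1500000000 = 0.00936 ms.
Per-hop propagation t_prop = 28200/204000000 = 0.138235 ms.
Pipeline fill: first packet needs 2·t_tx to clear all hops; remaining 98 packets each add one t_tx.
Total = (2+99-1)·t_tx + 2·t_prop = 100·0.00936 + 2·0.138235 = 1.21 ms.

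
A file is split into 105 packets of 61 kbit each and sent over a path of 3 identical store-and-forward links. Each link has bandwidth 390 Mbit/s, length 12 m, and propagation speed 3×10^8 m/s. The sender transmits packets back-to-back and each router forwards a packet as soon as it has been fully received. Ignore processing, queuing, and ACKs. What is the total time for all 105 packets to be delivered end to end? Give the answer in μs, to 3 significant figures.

Per-hop transmission t_tx = L/R = 61000/390000000 = 156.41 μs.
Per-hop propagation t_prop = 12/300000000 = 0.04 μs.
Pipeline fill: first packet needs 3·t_tx to clear all hops; remaining 104 packets each add one t_tx.
Total = (3+105-1)·t_tx + 3·t_prop = 107·156.41 + 3·0.04 = 16700 μs.

16700 μs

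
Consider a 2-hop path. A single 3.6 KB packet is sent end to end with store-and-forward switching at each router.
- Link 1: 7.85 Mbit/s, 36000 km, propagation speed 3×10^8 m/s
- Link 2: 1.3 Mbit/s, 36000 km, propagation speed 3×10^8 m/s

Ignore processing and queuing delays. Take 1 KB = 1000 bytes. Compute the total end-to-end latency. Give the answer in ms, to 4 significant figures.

L = 28800 bits.
Transmission delays (L/R per hop): 3.66879, 22.1538 ms; sum = 25.8226 ms.
Propagation delays (d/s per hop): 120, 120 ms; sum = 240 ms.
End-to-end = 265.8 ms.

265.8 ms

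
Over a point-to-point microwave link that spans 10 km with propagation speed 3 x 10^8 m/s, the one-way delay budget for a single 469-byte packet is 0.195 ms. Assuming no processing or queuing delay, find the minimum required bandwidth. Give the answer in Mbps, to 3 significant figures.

L = 3752 bits.
Propagation delay = 10000 / 300000000 = 0.0333333 ms.
Transmission budget = 0.195 − 0.0333333 = 0.161667 ms.
R ≥ L / t_tx = 3752 bits / 0.000161667 s = 23.2 Mbps.

23.2 Mbps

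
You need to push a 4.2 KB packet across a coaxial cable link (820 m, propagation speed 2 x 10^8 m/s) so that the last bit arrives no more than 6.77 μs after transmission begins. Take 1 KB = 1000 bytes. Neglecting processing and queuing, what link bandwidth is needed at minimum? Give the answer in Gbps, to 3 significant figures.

12.6 Gbps

L = 33600 bits.
Propagation delay = 820 / 200000000 = 4.1 μs.
Transmission budget = 6.77 − 4.1 = 2.67 μs.
R ≥ L / t_tx = 33600 bits / 2.67e-06 s = 12.6 Gbps.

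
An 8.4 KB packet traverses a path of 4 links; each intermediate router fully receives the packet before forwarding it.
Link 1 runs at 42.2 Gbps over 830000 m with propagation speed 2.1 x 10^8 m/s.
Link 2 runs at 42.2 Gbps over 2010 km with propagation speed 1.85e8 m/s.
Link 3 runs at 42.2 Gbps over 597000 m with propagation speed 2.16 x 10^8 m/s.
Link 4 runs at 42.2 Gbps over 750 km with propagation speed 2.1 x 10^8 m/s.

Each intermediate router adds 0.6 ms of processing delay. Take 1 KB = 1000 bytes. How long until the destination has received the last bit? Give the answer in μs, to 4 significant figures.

22960 μs

L = 67200 bits.
Transmission delay per hop = L/R = 67200/42200000000 = 1.59242 μs; 4 hops → 6.36967 μs.
Propagation delays (d/s per hop): 3952.38, 10864.9, 2763.89, 3571.43 μs; sum = 21152.6 μs.
Processing at 3 router(s): 3 × 0.6 ms = 1800 μs.
End-to-end = 22960 μs.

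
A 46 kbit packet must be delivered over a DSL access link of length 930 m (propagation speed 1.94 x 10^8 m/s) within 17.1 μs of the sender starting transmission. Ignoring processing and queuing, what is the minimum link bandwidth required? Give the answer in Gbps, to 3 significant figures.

3.74 Gbps

Propagation delay = 930 / 194000000 = 4.79381 μs.
Transmission budget = 17.1 − 4.79381 = 12.3062 μs.
R ≥ L / t_tx = 46000 bits / 1.23062e-05 s = 3.74 Gbps.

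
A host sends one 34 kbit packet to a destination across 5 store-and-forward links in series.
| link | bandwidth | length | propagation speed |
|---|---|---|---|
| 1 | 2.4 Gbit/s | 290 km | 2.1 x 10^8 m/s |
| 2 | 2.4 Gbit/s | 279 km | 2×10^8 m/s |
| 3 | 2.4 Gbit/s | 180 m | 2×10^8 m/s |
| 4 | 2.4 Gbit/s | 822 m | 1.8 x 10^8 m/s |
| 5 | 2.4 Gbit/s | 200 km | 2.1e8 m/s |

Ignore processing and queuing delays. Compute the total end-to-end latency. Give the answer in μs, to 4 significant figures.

3805 μs

L = 34000 bits.
Transmission delay per hop = L/R = 34000/2400000000 = 14.1667 μs; 5 hops → 70.8333 μs.
Propagation delays (d/s per hop): 1380.95, 1395, 0.9, 4.56667, 952.381 μs; sum = 3733.8 μs.
End-to-end = 3805 μs.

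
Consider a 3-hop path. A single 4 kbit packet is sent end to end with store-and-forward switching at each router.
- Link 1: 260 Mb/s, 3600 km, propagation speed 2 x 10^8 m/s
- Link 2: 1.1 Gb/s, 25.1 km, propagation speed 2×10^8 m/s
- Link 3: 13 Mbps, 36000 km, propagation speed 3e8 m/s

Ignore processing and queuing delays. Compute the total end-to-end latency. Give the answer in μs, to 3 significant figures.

L = 4000 bits.
Transmission delays (L/R per hop): 15.3846, 3.63636, 307.692 μs; sum = 326.713 μs.
Propagation delays (d/s per hop): 18000, 125.5, 120000 μs; sum = 138126 μs.
End-to-end = 138000 μs.

138000 μs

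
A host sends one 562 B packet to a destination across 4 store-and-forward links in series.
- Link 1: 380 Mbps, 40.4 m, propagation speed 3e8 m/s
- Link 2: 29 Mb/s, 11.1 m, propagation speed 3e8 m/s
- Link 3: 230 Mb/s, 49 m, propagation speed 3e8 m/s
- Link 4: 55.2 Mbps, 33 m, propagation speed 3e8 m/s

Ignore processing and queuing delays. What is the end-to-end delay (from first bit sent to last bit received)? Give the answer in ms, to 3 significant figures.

0.268 ms

L = 562 × 8 = 4496 bits.
Transmission delays (L/R per hop): 0.0118316, 0.155034, 0.0195478, 0.0814493 ms; sum = 0.267863 ms.
Propagation delays (d/s per hop): 0.000134667, 3.7e-05, 0.000163333, 0.00011 ms; sum = 0.000445 ms.
End-to-end = 0.268 ms.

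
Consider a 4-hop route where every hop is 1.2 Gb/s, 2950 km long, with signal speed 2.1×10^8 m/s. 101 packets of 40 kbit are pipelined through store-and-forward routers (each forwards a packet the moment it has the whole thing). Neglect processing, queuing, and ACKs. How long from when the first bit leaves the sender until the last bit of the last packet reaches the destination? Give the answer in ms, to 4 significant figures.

59.66 ms

Per-hop transmission t_tx = L/R = 40000/1200000000 = 0.0333333 ms.
Per-hop propagation t_prop = 2950000/210000000 = 14.0476 ms.
Pipeline fill: first packet needs 4·t_tx to clear all hops; remaining 100 packets each add one t_tx.
Total = (4+101-1)·t_tx + 4·t_prop = 104·0.0333333 + 4·14.0476 = 59.66 ms.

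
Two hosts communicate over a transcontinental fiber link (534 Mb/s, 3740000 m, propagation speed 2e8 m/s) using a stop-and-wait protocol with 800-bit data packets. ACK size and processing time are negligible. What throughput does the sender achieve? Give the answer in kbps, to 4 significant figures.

t_tx = L/R = 800/534000000 = 1.49813e-06 s.
t_prop = 3740000/200000000 = 0.0187 s; RTT = 0.0374 s.
Cycle = t_tx + RTT = 0.0374015 s.
Throughput = L / cycle = 800 / 0.0374015 = 21.39 kbps.

21.39 kbps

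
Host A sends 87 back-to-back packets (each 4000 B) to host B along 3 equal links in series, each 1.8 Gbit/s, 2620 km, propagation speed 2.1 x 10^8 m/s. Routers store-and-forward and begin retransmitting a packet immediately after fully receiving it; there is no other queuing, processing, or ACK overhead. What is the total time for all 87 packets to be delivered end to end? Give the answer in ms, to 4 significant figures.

39.01 ms

Per-hop transmission t_tx = L/R = 32000/1800000000 = 0.0177778 ms.
Per-hop propagation t_prop = 2620000/210000000 = 12.4762 ms.
Pipeline fill: first packet needs 3·t_tx to clear all hops; remaining 86 packets each add one t_tx.
Total = (3+87-1)·t_tx + 3·t_prop = 89·0.0177778 + 3·12.4762 = 39.01 ms.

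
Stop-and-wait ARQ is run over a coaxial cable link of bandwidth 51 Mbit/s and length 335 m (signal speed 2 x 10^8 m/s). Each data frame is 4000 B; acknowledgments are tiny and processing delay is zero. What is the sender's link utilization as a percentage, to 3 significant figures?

99.5 %

t_tx = L/R = 32000/51000000 = 0.000627451 s.
t_prop = 335/200000000 = 1.675e-06 s; RTT = 3.35e-06 s.
Cycle = t_tx + RTT = 0.000630801 s.
Utilization = t_tx / cycle = 0.000627451/0.000630801 = 99.5 %.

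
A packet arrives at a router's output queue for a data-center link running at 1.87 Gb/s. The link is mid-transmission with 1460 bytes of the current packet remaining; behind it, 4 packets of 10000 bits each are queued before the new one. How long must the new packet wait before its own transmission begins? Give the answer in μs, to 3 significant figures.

Each queued packet: L/R = 10000/1870000000 = 5.34759 μs.
4 queued → 21.3904 μs.
Plus remaining 11680 bits of current packet: 6.24599 μs.
Queuing delay = 27.6 μs.

27.6 μs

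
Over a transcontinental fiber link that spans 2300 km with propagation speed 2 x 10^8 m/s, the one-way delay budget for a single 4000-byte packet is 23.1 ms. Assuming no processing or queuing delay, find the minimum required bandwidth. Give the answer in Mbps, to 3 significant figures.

2.76 Mbps

L = 32000 bits.
Propagation delay = 2300000 / 200000000 = 11.5 ms.
Transmission budget = 23.1 − 11.5 = 11.6 ms.
R ≥ L / t_tx = 32000 bits / 0.0116 s = 2.76 Mbps.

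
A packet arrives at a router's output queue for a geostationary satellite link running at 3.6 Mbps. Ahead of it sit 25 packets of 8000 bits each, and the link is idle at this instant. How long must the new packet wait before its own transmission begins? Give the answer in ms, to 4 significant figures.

55.56 ms

Each queued packet: L/R = 8000/3600000 = 2.22222 ms.
25 queued → 55.5556 ms.
Queuing delay = 55.56 ms.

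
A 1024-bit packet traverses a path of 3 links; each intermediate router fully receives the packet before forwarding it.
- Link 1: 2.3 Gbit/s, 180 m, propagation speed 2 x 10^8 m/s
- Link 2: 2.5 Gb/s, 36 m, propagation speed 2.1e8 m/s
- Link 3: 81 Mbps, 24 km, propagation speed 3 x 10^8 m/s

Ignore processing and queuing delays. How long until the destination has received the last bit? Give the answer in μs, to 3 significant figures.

94.6 μs

Transmission delays (L/R per hop): 0.445217, 0.4096, 12.642 μs; sum = 13.4968 μs.
Propagation delays (d/s per hop): 0.9, 0.171429, 80 μs; sum = 81.0714 μs.
End-to-end = 94.6 μs.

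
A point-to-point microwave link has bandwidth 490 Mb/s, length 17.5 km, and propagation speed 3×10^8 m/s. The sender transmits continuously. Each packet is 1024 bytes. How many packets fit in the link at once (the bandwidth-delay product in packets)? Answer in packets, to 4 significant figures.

Propagation delay = 17500 / 300000000 = 5.83333e-05 s.
BDP = R × t_prop = 490000000 × 5.83333e-05 = 28583.3 bits.
In packets of 8192 bits: 3.489 packets.

3.489 packets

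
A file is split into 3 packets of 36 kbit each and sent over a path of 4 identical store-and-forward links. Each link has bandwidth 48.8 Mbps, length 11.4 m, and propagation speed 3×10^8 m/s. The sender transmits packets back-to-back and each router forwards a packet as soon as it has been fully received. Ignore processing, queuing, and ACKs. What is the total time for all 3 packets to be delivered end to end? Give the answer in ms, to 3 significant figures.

Per-hop transmission t_tx = L/R = 36000/48800000 = 0.737705 ms.
Per-hop propagation t_prop = 11.4/300000000 = 3.8e-05 ms.
Pipeline fill: first packet needs 4·t_tx to clear all hops; remaining 2 packets each add one t_tx.
Total = (4+3-1)·t_tx + 4·t_prop = 6·0.737705 + 4·3.8e-05 = 4.43 ms.

4.43 ms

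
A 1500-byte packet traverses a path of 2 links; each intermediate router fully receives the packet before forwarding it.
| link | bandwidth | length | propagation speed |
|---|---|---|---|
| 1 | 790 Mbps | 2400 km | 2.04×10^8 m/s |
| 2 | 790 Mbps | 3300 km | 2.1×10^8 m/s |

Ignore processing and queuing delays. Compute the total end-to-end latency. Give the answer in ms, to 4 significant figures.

L = 1500 × 8 = 12000 bits.
Transmission delay per hop = L/R = 12000/790000000 = 0.0151899 ms; 2 hops → 0.0303797 ms.
Propagation delays (d/s per hop): 11.7647, 15.7143 ms; sum = 27.479 ms.
End-to-end = 27.51 ms.

27.51 ms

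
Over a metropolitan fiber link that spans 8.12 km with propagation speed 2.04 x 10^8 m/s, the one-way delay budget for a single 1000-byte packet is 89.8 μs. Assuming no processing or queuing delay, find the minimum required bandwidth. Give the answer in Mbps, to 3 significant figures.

L = 8000 bits.
Propagation delay = 8120 / 204000000 = 39.8039 μs.
Transmission budget = 89.8 − 39.8039 = 49.9961 μs.
R ≥ L / t_tx = 8000 bits / 4.99961e-05 s = 160 Mbps.

160 Mbps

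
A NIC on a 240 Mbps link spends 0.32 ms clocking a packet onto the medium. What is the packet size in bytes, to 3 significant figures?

L = R × t_tx = 240000000 b/s × 0.00032 s = 76800 bits.
In bytes: 76800 / 8 = 9600 bytes.

9600 bytes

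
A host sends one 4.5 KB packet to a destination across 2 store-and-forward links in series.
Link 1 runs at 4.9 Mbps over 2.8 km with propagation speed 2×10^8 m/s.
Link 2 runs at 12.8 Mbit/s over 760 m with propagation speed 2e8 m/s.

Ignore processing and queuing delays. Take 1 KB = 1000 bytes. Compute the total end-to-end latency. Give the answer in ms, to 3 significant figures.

L = 36000 bits.
Transmission delays (L/R per hop): 7.34694, 2.8125 ms; sum = 10.1594 ms.
Propagation delays (d/s per hop): 0.014, 0.0038 ms; sum = 0.0178 ms.
End-to-end = 10.2 ms.

10.2 ms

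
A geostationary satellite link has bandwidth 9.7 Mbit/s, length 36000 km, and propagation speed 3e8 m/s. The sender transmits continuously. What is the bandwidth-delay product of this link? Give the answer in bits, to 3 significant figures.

Propagation delay = 36000000 / 300000000 = 0.12 s.
BDP = R × t_prop = 9700000 × 0.12 = 1164000 bits.

1160000 bits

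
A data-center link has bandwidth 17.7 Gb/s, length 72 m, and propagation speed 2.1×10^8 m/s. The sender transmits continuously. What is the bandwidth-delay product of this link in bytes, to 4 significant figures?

Propagation delay = 72 / 210000000 = 3.42857e-07 s.
BDP = R × t_prop = 17700000000 × 3.42857e-07 = 6068.57 bits.
In bytes: 6068.57/8 = 758.6 bytes.

758.6 bytes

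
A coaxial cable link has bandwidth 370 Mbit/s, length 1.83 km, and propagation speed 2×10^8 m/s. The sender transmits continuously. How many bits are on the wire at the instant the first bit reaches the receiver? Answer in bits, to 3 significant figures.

3390 bits

Propagation delay = 1830 / 200000000 = 9.15e-06 s.
BDP = R × t_prop = 370000000 × 9.15e-06 = 3385.5 bits.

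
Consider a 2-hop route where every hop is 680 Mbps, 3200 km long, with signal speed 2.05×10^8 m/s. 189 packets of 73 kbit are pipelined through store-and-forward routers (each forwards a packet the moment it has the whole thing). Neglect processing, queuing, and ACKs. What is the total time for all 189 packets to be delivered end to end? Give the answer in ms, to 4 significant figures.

Per-hop transmission t_tx = L/R = 73000/680000000 = 0.107353 ms.
Per-hop propagation t_prop = 3200000/2.05e+08 = 15.6098 ms.
Pipeline fill: first packet needs 2·t_tx to clear all hops; remaining 188 packets each add one t_tx.
Total = (2+189-1)·t_tx + 2·t_prop = 190·0.107353 + 2·15.6098 = 51.62 ms.

51.62 ms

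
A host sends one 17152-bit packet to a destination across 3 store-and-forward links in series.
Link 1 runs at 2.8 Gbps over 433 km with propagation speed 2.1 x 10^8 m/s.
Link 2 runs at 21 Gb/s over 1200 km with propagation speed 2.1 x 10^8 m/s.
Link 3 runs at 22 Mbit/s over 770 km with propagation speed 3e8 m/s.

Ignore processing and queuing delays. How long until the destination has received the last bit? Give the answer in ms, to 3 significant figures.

11.1 ms

Transmission delays (L/R per hop): 0.00612571, 0.000816762, 0.779636 ms; sum = 0.786579 ms.
Propagation delays (d/s per hop): 2.0619, 5.71429, 2.56667 ms; sum = 10.3429 ms.
End-to-end = 11.1 ms.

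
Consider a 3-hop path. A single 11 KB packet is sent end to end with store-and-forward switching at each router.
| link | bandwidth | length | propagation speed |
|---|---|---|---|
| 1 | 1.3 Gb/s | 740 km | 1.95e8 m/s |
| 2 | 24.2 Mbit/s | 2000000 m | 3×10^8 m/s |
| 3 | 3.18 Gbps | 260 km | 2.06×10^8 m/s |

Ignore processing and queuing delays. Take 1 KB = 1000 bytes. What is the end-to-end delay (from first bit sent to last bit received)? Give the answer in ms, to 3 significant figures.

L = 88000 bits.
Transmission delays (L/R per hop): 0.0676923, 3.63636, 0.027673 ms; sum = 3.73173 ms.
Propagation delays (d/s per hop): 3.79487, 6.66667, 1.26214 ms; sum = 11.7237 ms.
End-to-end = 15.5 ms.

15.5 ms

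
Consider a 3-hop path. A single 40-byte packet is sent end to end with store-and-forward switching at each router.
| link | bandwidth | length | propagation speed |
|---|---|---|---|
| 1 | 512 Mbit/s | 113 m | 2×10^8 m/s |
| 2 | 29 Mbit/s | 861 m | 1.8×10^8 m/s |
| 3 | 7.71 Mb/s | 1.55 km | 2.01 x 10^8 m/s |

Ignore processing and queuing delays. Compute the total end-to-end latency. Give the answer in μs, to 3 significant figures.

66.2 μs

L = 40 × 8 = 320 bits.
Transmission delays (L/R per hop): 0.625, 11.0345, 41.5045 μs; sum = 53.164 μs.
Propagation delays (d/s per hop): 0.565, 4.78333, 7.71144 μs; sum = 13.0598 μs.
End-to-end = 66.2 μs.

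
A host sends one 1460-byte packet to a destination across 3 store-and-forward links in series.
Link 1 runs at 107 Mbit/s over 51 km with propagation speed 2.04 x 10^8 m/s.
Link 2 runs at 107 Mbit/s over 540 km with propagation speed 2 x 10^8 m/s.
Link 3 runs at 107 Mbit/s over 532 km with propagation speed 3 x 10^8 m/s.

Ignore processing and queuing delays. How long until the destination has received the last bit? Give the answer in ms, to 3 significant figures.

L = 1460 × 8 = 11680 bits.
Transmission delay per hop = L/R = 11680/107000000 = 0.109159 ms; 3 hops → 0.327477 ms.
Propagation delays (d/s per hop): 0.25, 2.7, 1.77333 ms; sum = 4.72333 ms.
End-to-end = 5.05 ms.

5.05 ms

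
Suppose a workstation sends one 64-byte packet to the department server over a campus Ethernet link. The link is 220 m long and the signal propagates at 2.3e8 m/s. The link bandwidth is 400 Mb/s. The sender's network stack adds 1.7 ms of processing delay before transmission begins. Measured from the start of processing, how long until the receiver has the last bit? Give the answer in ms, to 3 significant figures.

1.70 ms

L = 64 × 8 = 512 bits.
Transmission delay = L/R = 512 / 400000000 = 0.00128 ms.
Propagation delay = d/s = 220 m / 2.3e+08 m/s = 0.000956522 ms.
Plus processing delay 1.7 ms = 1.7 ms.
Total = 1.70 ms.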